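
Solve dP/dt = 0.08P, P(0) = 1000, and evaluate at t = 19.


The ODE dP/dt = 0.08P has solution P(t) = P(0)e^(0.08t).
Substitute P(0) = 1000 and t = 19: P(19) = 1000 e^(1.52) ≈ 4572.


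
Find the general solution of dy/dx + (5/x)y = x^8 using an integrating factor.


P(x) = 5/x ⇒ μ = x^5.
(x^5 y)' = x^13 ⇒ x^5 y = x^14/(14) + C.
Solve for y: y = (1/14)x^9 + C/x^5.


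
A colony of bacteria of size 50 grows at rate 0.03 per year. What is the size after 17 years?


The ODE dP/dt = 0.03P has solution P(t) = P(0)e^(0.03t).
Substitute P(0) = 50 and t = 17: P(17) = 50 e^(0.51) ≈ 83.


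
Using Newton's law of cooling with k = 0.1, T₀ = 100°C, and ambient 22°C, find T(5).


Newton's law: dT/dt = -k(T - T_a) has solution T(t) = T_a + (T₀ - T_a)e^(-kt).
Plug in T_a = 22, T₀ = 100, k = 0.1, t = 5: T(5) = 22 + (78)e^(-0.50) ≈ 69.3°C.


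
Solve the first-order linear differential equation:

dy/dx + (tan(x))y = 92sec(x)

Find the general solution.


P(x) = tan(x) ⇒ μ = e^(∫tan(x)dx) = sec(x).
(sec(x) y)' = 92sec²(x) ⇒ sec(x) y = 92tan(x) + C.
Multiply by cos(x): y = 92sin(x) + C·cos(x).


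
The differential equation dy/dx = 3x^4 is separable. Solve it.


Integrate both sides with respect to x: y = ∫ 3x^4 dx = (3/5)x^5 + C.


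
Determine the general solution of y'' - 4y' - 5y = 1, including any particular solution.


Characteristic roots of r² - 4r - 5 = 0 are -1, 5.
y_h = C₁e^(-x) + C₂e^(5x).
Forcing exponent 0 is not a characteristic root; try y_p = A.
Substitute: A·(0 + (-4)·0 + (-5)) = A·-5 = 1, so A = -1/5.
General solution: y = C₁e^(-x) + C₂e^(5x) - 1/5.


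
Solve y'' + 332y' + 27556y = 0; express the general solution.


Characteristic equation: r² + 332r + 27556 = 0, i.e. (r + 166)² = 0.
Repeated root r = -166; include an x factor for the second linearly independent solution.
General solution: y = (C₁ + C₂x)e^(-166x).


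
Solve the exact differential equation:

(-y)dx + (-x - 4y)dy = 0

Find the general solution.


Check exactness: ∂M/∂y = -1 and ∂N/∂x = -1; equal, so the equation is exact.
Integrate M with respect to x (treating y as constant): ∫M dx = -xy + h(y).
Differentiate w.r.t. y and set equal to N: the x-dependent terms already match, leaving h'(y) = -4y. Integrate: h(y) = -2y^2.
So F(x,y) = -xy - 2y^2.
General solution: -xy - 2y^2 = C.


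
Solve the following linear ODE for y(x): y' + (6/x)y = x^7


P(x) = 6/x ⇒ μ = x^6.
(x^6 y)' = x^13 ⇒ x^6 y = x^14/(14) + C.
Solve for y: y = (1/14)x^8 + C/x^6.


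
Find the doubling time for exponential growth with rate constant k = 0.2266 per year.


Exponential growth: P(t) = P₀ e^(0.2266t). Set P(t)/P₀ = 2: e^(0.2266t) = 2.
Solve: t = ln(2)/0.2266 ≈ 3.06 years.


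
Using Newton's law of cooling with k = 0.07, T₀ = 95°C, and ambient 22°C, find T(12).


Newton's law: dT/dt = -k(T - T_a) has solution T(t) = T_a + (T₀ - T_a)e^(-kt).
Plug in T_a = 22, T₀ = 95, k = 0.07, t = 12: T(12) = 22 + (73)e^(-0.84) ≈ 53.5°C.


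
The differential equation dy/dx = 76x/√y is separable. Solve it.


Separate: √y dy = 76x dx.
Integrate: (2/3)y^(3/2) = 38x² + C.


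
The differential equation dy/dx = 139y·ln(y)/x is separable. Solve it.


Separate: dy/[y ln(y)] = 139 dx/x.
Substitute u = ln(y): du/u = 139 dx/x.
Integrate: ln|ln(y)| = 139ln|x| + C₀, hence ln(y) = C·x^139.


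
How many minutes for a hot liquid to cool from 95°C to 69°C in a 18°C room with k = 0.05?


From T(t) = T_a + (T₀ - T_a)e^(-kt), set T(t) = 69:
(69 - 18) / (95 - 18) = e^(-0.05t), so t = -ln(0.662)/0.05 ≈ 8.2 minutes.


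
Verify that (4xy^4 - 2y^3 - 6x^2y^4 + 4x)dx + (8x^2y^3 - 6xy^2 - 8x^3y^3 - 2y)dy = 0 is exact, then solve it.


Check exactness: ∂M/∂y = 16xy^3 - 6y^2 - 24x^2y^3 and ∂N/∂x = 16xy^3 - 6y^2 - 24x^2y^3; equal, so the equation is exact.
Integrate M with respect to x (treating y as constant): ∫M dx = 2x^2y^4 - 2xy^3 - 2x^3y^4 + 2x^2 + h(y).
Differentiate w.r.t. y and set equal to N: the x-dependent terms already match, leaving h'(y) = -2y. Integrate: h(y) = -y^2.
So F(x,y) = 2x^2y^4 - 2xy^3 - 2x^3y^4 + 2x^2 - y^2.
General solution: 2x^2y^4 - 2xy^3 - 2x^3y^4 + 2x^2 - y^2 = C.


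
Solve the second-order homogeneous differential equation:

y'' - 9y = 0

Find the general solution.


Characteristic equation: r² - 9 = 0.
Factor: (r - 3)(r + 3) = 0 ⇒ r = 3, -3 (distinct real).
General solution: y = C₁e^(3x) + C₂e^(-3x).


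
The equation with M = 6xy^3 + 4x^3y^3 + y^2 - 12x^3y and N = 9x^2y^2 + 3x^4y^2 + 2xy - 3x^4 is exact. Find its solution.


Check exactness: ∂M/∂y = 18xy^2 + 12x^3y^2 + 2y - 12x^3 and ∂N/∂x = 18xy^2 + 12x^3y^2 + 2y - 12x^3; equal, so the equation is exact.
Integrate M with respect to x (treating y as constant): ∫M dx = 3x^2y^3 + x^4y^3 + xy^2 - 3x^4y + h(y).
Differentiate w.r.t. y and set equal to N: all terms match, so h'(y) = 0 and h is a constant absorbed into C.
General solution: 3x^2y^3 + x^4y^3 + xy^2 - 3x^4y = C.


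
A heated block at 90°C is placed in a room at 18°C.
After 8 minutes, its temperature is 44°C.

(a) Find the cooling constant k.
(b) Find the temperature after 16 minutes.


Newton's law: T(t) = T_a + (T₀ - T_a)e^(-kt).
(a) Use T(8) = 44: (44 - 18)/(90 - 18) = e^(-k·8), so k = -ln(0.361)/8 ≈ 0.1273.
(b) Apply k to t = 16: T(16) = 18 + (72)e^(-2.037) ≈ 27.4°C.


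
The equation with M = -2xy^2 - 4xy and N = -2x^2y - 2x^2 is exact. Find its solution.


Check exactness: ∂M/∂y = -4xy - 4x and ∂N/∂x = -4xy - 4x; equal, so the equation is exact.
Integrate M with respect to x (treating y as constant): ∫M dx = -x^2y^2 - 2x^2y + h(y).
Differentiate w.r.t. y and set equal to N: all terms match, so h'(y) = 0 and h is a constant absorbed into C.
General solution: -x^2y^2 - 2x^2y = C.


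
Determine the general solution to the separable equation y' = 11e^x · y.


Separate variables: dy/y = 11e^x dx.
Integrate: ln|y| = 11e^x + C₀.
Exponentiate: y = Ce^(11e^x).


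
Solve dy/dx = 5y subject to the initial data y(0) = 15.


General solution of y' = 5y is y = Ce^(5x).
Apply y(0) = 15: C = 15.
Particular solution: y = 15e^(5x).


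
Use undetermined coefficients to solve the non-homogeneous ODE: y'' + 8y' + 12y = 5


Characteristic roots of r² + 8r + 12 = 0 are -6, -2.
y_h = C₁e^(-6x) + C₂e^(-2x).
Constant forcing; try y_p = A. Then 12A = 5 ⇒ A = 5/12.
General solution: y = C₁e^(-6x) + C₂e^(-2x) + 5/12.


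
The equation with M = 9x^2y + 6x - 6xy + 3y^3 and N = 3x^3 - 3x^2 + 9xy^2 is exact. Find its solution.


Check exactness: ∂M/∂y = 9x^2 - 6x + 9y^2 and ∂N/∂x = 9x^2 - 6x + 9y^2; equal, so the equation is exact.
Integrate M with respect to x (treating y as constant): ∫M dx = 3x^3y + 3x^2 - 3x^2y + 3xy^3 + h(y).
Differentiate w.r.t. y and set equal to N: all terms match, so h'(y) = 0 and h is a constant absorbed into C.
General solution: 3x^3y + 3x^2 - 3x^2y + 3xy^3 = C.


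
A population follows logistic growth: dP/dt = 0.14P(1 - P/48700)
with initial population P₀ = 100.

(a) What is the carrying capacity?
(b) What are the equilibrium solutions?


Logistic ODE dP/dt = 0.14P(1 - P/48700) has equilibria where dP/dt = 0, i.e. P = 0 or P = 48700.
The coefficient (1 - P/K) = 0 when P = K, identifying K = 48700 as the carrying capacity.
(a) K = 48700; (b) equilibria P = 0 and P = 48700.


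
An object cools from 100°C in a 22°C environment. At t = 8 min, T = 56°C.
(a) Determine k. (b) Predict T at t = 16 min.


Newton's law: T(t) = T_a + (T₀ - T_a)e^(-kt).
(a) Use T(8) = 56: (56 - 22)/(100 - 22) = e^(-k·8), so k = -ln(0.436)/8 ≈ 0.1038.
(b) Apply k to t = 16: T(16) = 22 + (78)e^(-1.661) ≈ 36.8°C.


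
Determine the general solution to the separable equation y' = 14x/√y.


Separate: √y dy = 14x dx.
Integrate: (2/3)y^(3/2) = 7x² + C.


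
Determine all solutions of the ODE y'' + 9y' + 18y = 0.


Characteristic equation: r² + 9r + 18 = 0.
Factor: (r + 6)(r + 3) = 0 ⇒ r = -6, -3 (distinct real).
General solution: y = C₁e^(-6x) + C₂e^(-3x).


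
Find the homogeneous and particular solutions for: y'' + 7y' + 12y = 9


Characteristic roots of r² + 7r + 12 = 0 are -3, -4.
y_h = C₁e^(-3x) + C₂e^(-4x).
Constant forcing; try y_p = A. Then 12A = 9 ⇒ A = 3/4.
General solution: y = C₁e^(-3x) + C₂e^(-4x) + 3/4.


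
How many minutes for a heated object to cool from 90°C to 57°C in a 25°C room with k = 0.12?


From T(t) = T_a + (T₀ - T_a)e^(-kt), set T(t) = 57:
(57 - 25) / (90 - 25) = e^(-0.12t), so t = -ln(0.492)/0.12 ≈ 5.9 minutes.


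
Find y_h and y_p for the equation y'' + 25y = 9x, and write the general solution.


Homogeneous: r² + 25 = 0 ⇒ r = ±5i, y_h = C₁cos(5x) + C₂sin(5x).
Polynomial forcing; try y_p = Ax + B. Then y_p'' + 25 y_p = 25(Ax + B) = 9x, so B = 0 and A = 9/25.
General solution: y = C₁cos(5x) + C₂sin(5x) + (9/25)x.


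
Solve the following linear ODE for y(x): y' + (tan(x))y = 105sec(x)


P(x) = tan(x) ⇒ μ = e^(∫tan(x)dx) = sec(x).
(sec(x) y)' = 105sec²(x) ⇒ sec(x) y = 105tan(x) + C.
Multiply by cos(x): y = 105sin(x) + C·cos(x).


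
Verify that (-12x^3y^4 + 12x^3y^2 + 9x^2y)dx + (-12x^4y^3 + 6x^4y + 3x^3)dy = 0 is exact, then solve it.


Check exactness: ∂M/∂y = -48x^3y^3 + 24x^3y + 9x^2 and ∂N/∂x = -48x^3y^3 + 24x^3y + 9x^2; equal, so the equation is exact.
Integrate M with respect to x (treating y as constant): ∫M dx = -3x^4y^4 + 3x^4y^2 + 3x^3y + h(y).
Differentiate w.r.t. y and set equal to N: all terms match, so h'(y) = 0 and h is a constant absorbed into C.
General solution: -3x^4y^4 + 3x^4y^2 + 3x^3y = C.


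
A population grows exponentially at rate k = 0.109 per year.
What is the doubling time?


Exponential growth: P(t) = P₀ e^(0.109t). Set P(t)/P₀ = 2: e^(0.109t) = 2.
Solve: t = ln(2)/0.109 ≈ 6.36 years.


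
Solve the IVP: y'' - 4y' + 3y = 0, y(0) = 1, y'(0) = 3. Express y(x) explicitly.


Characteristic roots of r² - 4r + 3 = 0 are 3, 1.
General solution y = c₁ e^(3x) + c₂ e^(x).
Apply y(0) = 1: c₁ + c₂ = 1. Apply y'(0) = 3: 3 c₁ + 1 c₂ = 3.
Solve: c₁ = 1, c₂ = 0.
Particular solution: y = e^(3x) + 0e^(x).


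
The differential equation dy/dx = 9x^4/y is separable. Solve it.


Separate variables: y dy = 9x^4 dx.
Integrate both sides: y²/2 = (9/5)x^5 + C₀.
Multiply by 2: y² = (18/5)x^5 + C.


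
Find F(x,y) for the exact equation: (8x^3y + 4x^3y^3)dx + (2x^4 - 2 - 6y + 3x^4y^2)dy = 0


Check exactness: ∂M/∂y = 8x^3 + 12x^3y^2 and ∂N/∂x = 8x^3 + 12x^3y^2; equal, so the equation is exact.
Integrate M with respect to x (treating y as constant): ∫M dx = 2x^4y + x^4y^3 + h(y).
Differentiate w.r.t. y and set equal to N: the x-dependent terms already match, leaving h'(y) = -2 - 6y. Integrate: h(y) = -2y - 3y^2.
So F(x,y) = 2x^4y - 2y - 3y^2 + x^4y^3.
General solution: 2x^4y - 2y - 3y^2 + x^4y^3 = C.


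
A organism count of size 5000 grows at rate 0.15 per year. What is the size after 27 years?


The ODE dP/dt = 0.15P has solution P(t) = P(0)e^(0.15t).
Substitute P(0) = 5000 and t = 27: P(27) = 5000 e^(4.05) ≈ 286987.


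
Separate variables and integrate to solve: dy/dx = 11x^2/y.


Separate variables: y dy = 11x^2 dx.
Integrate both sides: y²/2 = (11/3)x^3 + C₀.
Multiply by 2: y² = (22/3)x^3 + C.


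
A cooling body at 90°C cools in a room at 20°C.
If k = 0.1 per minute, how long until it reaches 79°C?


From T(t) = T_a + (T₀ - T_a)e^(-kt), set T(t) = 79:
(79 - 20) / (90 - 20) = e^(-0.1t), so t = -ln(0.843)/0.1 ≈ 1.7 minutes.


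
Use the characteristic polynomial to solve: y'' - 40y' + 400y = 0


Characteristic equation: r² - 40r + 400 = 0, i.e. (r - 20)² = 0.
Repeated root r = 20; include an x factor for the second linearly independent solution.
General solution: y = (C₁ + C₂x)e^(20x).


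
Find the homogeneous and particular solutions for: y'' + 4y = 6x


Homogeneous: r² + 4 = 0 ⇒ r = ±2i, y_h = C₁cos(2x) + C₂sin(2x).
Polynomial forcing; try y_p = Ax + B. Then y_p'' + 4 y_p = 4(Ax + B) = 6x, so B = 0 and A = 3/2.
General solution: y = C₁cos(2x) + C₂sin(2x) + (3/2)x.


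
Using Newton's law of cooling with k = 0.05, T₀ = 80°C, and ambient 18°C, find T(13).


Newton's law: dT/dt = -k(T - T_a) has solution T(t) = T_a + (T₀ - T_a)e^(-kt).
Plug in T_a = 18, T₀ = 80, k = 0.05, t = 13: T(13) = 18 + (62)e^(-0.65) ≈ 50.4°C.


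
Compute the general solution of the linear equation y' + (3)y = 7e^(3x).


P(x) = 3 ⇒ μ = e^(3x).
(μ y)' = 7e^(6x) ⇒ μ y = (7/6)e^(6x) + C.
Divide by μ: y = (7/6)e^(3x) + Ce^(-3x).


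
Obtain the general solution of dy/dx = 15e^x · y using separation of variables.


Separate variables: dy/y = 15e^x dx.
Integrate: ln|y| = 15e^x + C₀.
Exponentiate: y = Ce^(15e^x).


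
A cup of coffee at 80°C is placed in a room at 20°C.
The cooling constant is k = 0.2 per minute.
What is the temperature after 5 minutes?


Newton's law: dT/dt = -k(T - T_a) has solution T(t) = T_a + (T₀ - T_a)e^(-kt).
Plug in T_a = 20, T₀ = 80, k = 0.2, t = 5: T(5) = 20 + (60)e^(-1.00) ≈ 42.1°C.


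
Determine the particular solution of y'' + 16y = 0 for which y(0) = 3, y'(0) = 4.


Characteristic roots of r² + 16 = 0 are ±4i, so y = C₁cos(4x) + C₂sin(4x).
Apply y(0) = 3: C₁ = 3. Differentiate and apply y'(0) = 4: 4·C₂ = 4, so C₂ = 1.
Particular solution: y = 3cos(4x) + sin(4x).


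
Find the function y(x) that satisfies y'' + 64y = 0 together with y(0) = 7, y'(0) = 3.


Characteristic roots of r² + 64 = 0 are ±8i, so y = C₁cos(8x) + C₂sin(8x).
Apply y(0) = 7: C₁ = 7. Differentiate and apply y'(0) = 3: 8·C₂ = 3, so C₂ = 3/8.
Particular solution: y = 7cos(8x) + (3/8)sin(8x).


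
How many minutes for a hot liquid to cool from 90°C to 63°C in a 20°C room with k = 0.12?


From T(t) = T_a + (T₀ - T_a)e^(-kt), set T(t) = 63:
(63 - 20) / (90 - 20) = e^(-0.12t), so t = -ln(0.614)/0.12 ≈ 4.1 minutes.


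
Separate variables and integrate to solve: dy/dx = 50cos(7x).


g(y) = 1, so integrate directly: y = ∫ 50cos(7x) dx = (50/7)sin(7x) + C.


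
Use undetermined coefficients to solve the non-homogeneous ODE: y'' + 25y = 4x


Homogeneous: r² + 25 = 0 ⇒ r = ±5i, y_h = C₁cos(5x) + C₂sin(5x).
Polynomial forcing; try y_p = Ax + B. Then y_p'' + 25 y_p = 25(Ax + B) = 4x, so B = 0 and A = 4/25.
General solution: y = C₁cos(5x) + C₂sin(5x) + (4/25)x.


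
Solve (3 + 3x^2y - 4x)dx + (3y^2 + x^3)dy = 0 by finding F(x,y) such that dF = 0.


Check exactness: ∂M/∂y = 3x^2 and ∂N/∂x = 3x^2; equal, so the equation is exact.
Integrate M with respect to x (treating y as constant): ∫M dx = 3x + x^3y - 2x^2 + h(y).
Differentiate w.r.t. y and set equal to N: the x-dependent terms already match, leaving h'(y) = 3y^2. Integrate: h(y) = y^3.
So F(x,y) = 3x + y^3 + x^3y - 2x^2.
General solution: 3x + y^3 + x^3y - 2x^2 = C.


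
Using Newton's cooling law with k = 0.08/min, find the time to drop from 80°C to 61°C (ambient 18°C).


From T(t) = T_a + (T₀ - T_a)e^(-kt), set T(t) = 61:
(61 - 18) / (80 - 18) = e^(-0.08t), so t = -ln(0.694)/0.08 ≈ 4.6 minutes.


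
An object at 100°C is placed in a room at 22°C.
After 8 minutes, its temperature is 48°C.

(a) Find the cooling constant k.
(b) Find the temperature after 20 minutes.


Newton's law: T(t) = T_a + (T₀ - T_a)e^(-kt).
(a) Use T(8) = 48: (48 - 22)/(100 - 22) = e^(-k·8), so k = -ln(0.333)/8 ≈ 0.1373.
(b) Apply k to t = 20: T(20) = 22 + (78)e^(-2.747) ≈ 27.0°C.


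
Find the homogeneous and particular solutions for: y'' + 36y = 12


Homogeneous part: r² + 36 = 0 ⇒ r = ±6i, so y_h = C₁cos(6x) + C₂sin(6x).
Try constant y_p = A; plug in: 36A = 12 ⇒ A = 1/3.
General solution: y = C₁cos(6x) + C₂sin(6x) + 1/3.


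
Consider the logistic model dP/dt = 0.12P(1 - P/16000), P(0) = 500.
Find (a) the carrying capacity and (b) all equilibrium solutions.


Logistic ODE dP/dt = 0.12P(1 - P/16000) has equilibria where dP/dt = 0, i.e. P = 0 or P = 16000.
The coefficient (1 - P/K) = 0 when P = K, identifying K = 16000 as the carrying capacity.
(a) K = 16000; (b) equilibria P = 0 and P = 16000.


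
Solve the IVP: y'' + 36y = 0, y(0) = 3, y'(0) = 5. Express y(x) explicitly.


Characteristic roots of r² + 36 = 0 are ±6i, so y = C₁cos(6x) + C₂sin(6x).
Apply y(0) = 3: C₁ = 3. Differentiate and apply y'(0) = 5: 6·C₂ = 5, so C₂ = 5/6.
Particular solution: y = 3cos(6x) + (5/6)sin(6x).


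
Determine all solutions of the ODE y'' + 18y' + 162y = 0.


Characteristic equation: r² + 18r + 162 = 0.
Discriminant is negative; roots r = -9 ± 9i (complex conjugate pair).
General solution uses e^(α x)(C₁ cos(β x) + C₂ sin(β x)): y = e^(-9x)(C₁cos(9x) + C₂sin(9x)).


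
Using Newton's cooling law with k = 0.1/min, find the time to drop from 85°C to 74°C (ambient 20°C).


From T(t) = T_a + (T₀ - T_a)e^(-kt), set T(t) = 74:
(74 - 20) / (85 - 20) = e^(-0.1t), so t = -ln(0.831)/0.1 ≈ 1.9 minutes.


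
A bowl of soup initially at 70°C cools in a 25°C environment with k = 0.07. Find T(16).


Newton's law: dT/dt = -k(T - T_a) has solution T(t) = T_a + (T₀ - T_a)e^(-kt).
Plug in T_a = 25, T₀ = 70, k = 0.07, t = 16: T(16) = 25 + (45)e^(-1.12) ≈ 39.7°C.


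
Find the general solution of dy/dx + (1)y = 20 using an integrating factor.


P(x) = 1, Q(x) = 20; integrating factor μ = e^(x).
(μ y)' = 20e^(x) ⇒ μ y = 20e^(x) + C.
Divide by μ: y = 20 + Ce^(-x).


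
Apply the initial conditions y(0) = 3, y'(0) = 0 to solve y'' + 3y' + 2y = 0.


Characteristic roots of r² + 3r + 2 = 0 are -2, -1.
General solution y = c₁ e^(-2x) + c₂ e^(-x).
Apply y(0) = 3: c₁ + c₂ = 3. Apply y'(0) = 0: -2 c₁ - 1 c₂ = 0.
Solve: c₁ = -3, c₂ = 6.
Particular solution: y = -3e^(-2x) + 6e^(-x).


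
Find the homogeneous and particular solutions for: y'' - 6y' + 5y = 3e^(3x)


Characteristic roots of r² - 6r + 5 = 0 are 5, 1.
y_h = C₁e^(5x) + C₂e^(x).
Forcing exponent 3 is not a characteristic root; try y_p = Ae^(3x).
Substitute: A·(9 + (-6)·3 + (5)) = A·-4 = 3, so A = -3/4.
General solution: y = C₁e^(5x) + C₂e^(x) - (3/4)e^(3x).


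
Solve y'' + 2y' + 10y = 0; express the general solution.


Characteristic equation: r² + 2r + 10 = 0.
Discriminant is negative; roots r = -1 ± 3i (complex conjugate pair).
General solution uses e^(α x)(C₁ cos(β x) + C₂ sin(β x)): y = e^(-x)(C₁cos(3x) + C₂sin(3x)).


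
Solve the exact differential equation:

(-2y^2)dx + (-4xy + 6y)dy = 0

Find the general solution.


Check exactness: ∂M/∂y = -4y and ∂N/∂x = -4y; equal, so the equation is exact.
Integrate M with respect to x (treating y as constant): ∫M dx = -2xy^2 + h(y).
Differentiate w.r.t. y and set equal to N: the x-dependent terms already match, leaving h'(y) = 6y. Integrate: h(y) = 3y^2.
So F(x,y) = -2xy^2 + 3y^2.
General solution: -2xy^2 + 3y^2 = C.


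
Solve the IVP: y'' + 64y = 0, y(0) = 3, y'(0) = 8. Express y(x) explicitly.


Characteristic roots of r² + 64 = 0 are ±8i, so y = C₁cos(8x) + C₂sin(8x).
Apply y(0) = 3: C₁ = 3. Differentiate and apply y'(0) = 8: 8·C₂ = 8, so C₂ = 1.
Particular solution: y = 3cos(8x) + sin(8x).


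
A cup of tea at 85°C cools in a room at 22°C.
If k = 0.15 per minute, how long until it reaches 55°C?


From T(t) = T_a + (T₀ - T_a)e^(-kt), set T(t) = 55:
(55 - 22) / (85 - 22) = e^(-0.15t), so t = -ln(0.524)/0.15 ≈ 4.3 minutes.


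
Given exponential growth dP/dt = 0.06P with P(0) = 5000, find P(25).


The ODE dP/dt = 0.06P has solution P(t) = P(0)e^(0.06t).
Substitute P(0) = 5000 and t = 25: P(25) = 5000 e^(1.50) ≈ 22408.


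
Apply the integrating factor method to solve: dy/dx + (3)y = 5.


P(x) = 3, Q(x) = 5; integrating factor μ = e^(3x).
(μ y)' = 5e^(3x) ⇒ μ y = (5/3)e^(3x) + C.
Divide by μ: y = 5/3 + Ce^(-3x).


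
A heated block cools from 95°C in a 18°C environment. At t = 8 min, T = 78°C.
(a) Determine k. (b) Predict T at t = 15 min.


Newton's law: T(t) = T_a + (T₀ - T_a)e^(-kt).
(a) Use T(8) = 78: (78 - 18)/(95 - 18) = e^(-k·8), so k = -ln(0.779)/8 ≈ 0.0312.
(b) Apply k to t = 15: T(15) = 18 + (77)e^(-0.468) ≈ 66.2°C.


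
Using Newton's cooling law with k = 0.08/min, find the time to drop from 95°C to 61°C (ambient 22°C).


From T(t) = T_a + (T₀ - T_a)e^(-kt), set T(t) = 61:
(61 - 22) / (95 - 22) = e^(-0.08t), so t = -ln(0.534)/0.08 ≈ 7.8 minutes.


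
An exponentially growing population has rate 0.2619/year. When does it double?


Exponential growth: P(t) = P₀ e^(0.2619t). Set P(t)/P₀ = 2: e^(0.2619t) = 2.
Solve: t = ln(2)/0.2619 ≈ 2.65 years.


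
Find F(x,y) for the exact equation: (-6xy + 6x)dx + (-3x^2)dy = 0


Check exactness: ∂M/∂y = -6x and ∂N/∂x = -6x; equal, so the equation is exact.
Integrate M with respect to x (treating y as constant): ∫M dx = -3x^2y + 3x^2 + h(y).
Differentiate w.r.t. y and set equal to N: all terms match, so h'(y) = 0 and h is a constant absorbed into C.
General solution: -3x^2y + 3x^2 = C.


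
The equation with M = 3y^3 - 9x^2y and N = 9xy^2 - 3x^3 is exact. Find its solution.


Check exactness: ∂M/∂y = 9y^2 - 9x^2 and ∂N/∂x = 9y^2 - 9x^2; equal, so the equation is exact.
Integrate M with respect to x (treating y as constant): ∫M dx = 3xy^3 - 3x^3y + h(y).
Differentiate w.r.t. y and set equal to N: all terms match, so h'(y) = 0 and h is a constant absorbed into C.
General solution: 3xy^3 - 3x^3y = C.


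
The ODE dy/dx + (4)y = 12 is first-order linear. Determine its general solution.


P(x) = 4, Q(x) = 12; integrating factor μ = e^(4x).
(μ y)' = 12e^(4x) ⇒ μ y = 3e^(4x) + C.
Divide by μ: y = 3 + Ce^(-4x).


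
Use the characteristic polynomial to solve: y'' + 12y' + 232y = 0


Characteristic equation: r² + 12r + 232 = 0.
Discriminant is negative; roots r = -6 ± 14i (complex conjugate pair).
General solution uses e^(α x)(C₁ cos(β x) + C₂ sin(β x)): y = e^(-6x)(C₁cos(14x) + C₂sin(14x)).


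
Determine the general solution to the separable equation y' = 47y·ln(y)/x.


Separate: dy/[y ln(y)] = 47 dx/x.
Substitute u = ln(y): du/u = 47 dx/x.
Integrate: ln|ln(y)| = 47ln|x| + C₀, hence ln(y) = C·x^47.


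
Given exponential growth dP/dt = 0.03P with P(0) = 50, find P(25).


The ODE dP/dt = 0.03P has solution P(t) = P(0)e^(0.03t).
Substitute P(0) = 50 and t = 25: P(25) = 50 e^(0.75) ≈ 106.


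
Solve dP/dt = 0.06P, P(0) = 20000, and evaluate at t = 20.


The ODE dP/dt = 0.06P has solution P(t) = P(0)e^(0.06t).
Substitute P(0) = 20000 and t = 20: P(20) = 20000 e^(1.20) ≈ 66402.


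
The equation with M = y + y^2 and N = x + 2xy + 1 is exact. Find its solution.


Check exactness: ∂M/∂y = 1 + 2y and ∂N/∂x = 1 + 2y; equal, so the equation is exact.
Integrate M with respect to x (treating y as constant): ∫M dx = xy + xy^2 + h(y).
Differentiate w.r.t. y and set equal to N: the x-dependent terms already match, leaving h'(y) = 1. Integrate: h(y) = y.
So F(x,y) = xy + xy^2 + y.
General solution: xy + xy^2 + y = C.


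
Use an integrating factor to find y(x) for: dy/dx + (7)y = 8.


P(x) = 7, Q(x) = 8; integrating factor μ = e^(7x).
(μ y)' = 8e^(7x) ⇒ μ y = (8/7)e^(7x) + C.
Divide by μ: y = 8/7 + Ce^(-7x).


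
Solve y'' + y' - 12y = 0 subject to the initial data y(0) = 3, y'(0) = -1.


Characteristic roots of r² + r - 12 = 0 are -4, 3.
General solution y = c₁ e^(-4x) + c₂ e^(3x).
Apply y(0) = 3: c₁ + c₂ = 3. Apply y'(0) = -1: -4 c₁ + 3 c₂ = -1.
Solve: c₁ = 10/7, c₂ = 11/7.
Particular solution: y = (10/7)e^(-4x) + (11/7)e^(3x).


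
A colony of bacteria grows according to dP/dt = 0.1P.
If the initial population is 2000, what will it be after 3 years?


The ODE dP/dt = 0.1P has solution P(t) = P(0)e^(0.1t).
Substitute P(0) = 2000 and t = 3: P(3) = 2000 e^(0.30) ≈ 2700.


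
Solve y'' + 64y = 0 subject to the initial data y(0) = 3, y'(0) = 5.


Characteristic roots of r² + 64 = 0 are ±8i, so y = C₁cos(8x) + C₂sin(8x).
Apply y(0) = 3: C₁ = 3. Differentiate and apply y'(0) = 5: 8·C₂ = 5, so C₂ = 5/8.
Particular solution: y = 3cos(8x) + (5/8)sin(8x).


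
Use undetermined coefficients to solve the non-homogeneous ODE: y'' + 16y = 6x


Homogeneous: r² + 16 = 0 ⇒ r = ±4i, y_h = C₁cos(4x) + C₂sin(4x).
Polynomial forcing; try y_p = Ax + B. Then y_p'' + 16 y_p = 16(Ax + B) = 6x, so B = 0 and A = 3/8.
General solution: y = C₁cos(4x) + C₂sin(4x) + (3/8)x.


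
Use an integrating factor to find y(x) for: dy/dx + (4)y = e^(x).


P(x) = 4 ⇒ μ = e^(4x).
(μ y)' = e^(5x) ⇒ μ y = e^(5x)/5 + C.
Divide by μ: y = (1/5)e^(x) + Ce^(-4x).


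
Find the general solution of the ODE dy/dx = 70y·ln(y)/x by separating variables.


Separate: dy/[y ln(y)] = 70 dx/x.
Substitute u = ln(y): du/u = 70 dx/x.
Integrate: ln|ln(y)| = 70ln|x| + C₀, hence ln(y) = C·x^70.


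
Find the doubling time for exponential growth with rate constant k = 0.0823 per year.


Exponential growth: P(t) = P₀ e^(0.0823t). Set P(t)/P₀ = 2: e^(0.0823t) = 2.
Solve: t = ln(2)/0.0823 ≈ 8.42 years.


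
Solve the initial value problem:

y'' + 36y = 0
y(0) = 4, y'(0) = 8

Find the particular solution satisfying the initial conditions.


Characteristic roots of r² + 36 = 0 are ±6i, so y = C₁cos(6x) + C₂sin(6x).
Apply y(0) = 4: C₁ = 4. Differentiate and apply y'(0) = 8: 6·C₂ = 8, so C₂ = 4/3.
Particular solution: y = 4cos(6x) + (4/3)sin(6x).


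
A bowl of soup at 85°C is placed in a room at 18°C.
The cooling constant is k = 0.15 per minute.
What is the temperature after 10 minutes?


Newton's law: dT/dt = -k(T - T_a) has solution T(t) = T_a + (T₀ - T_a)e^(-kt).
Plug in T_a = 18, T₀ = 85, k = 0.15, t = 10: T(10) = 18 + (67)e^(-1.50) ≈ 32.9°C.


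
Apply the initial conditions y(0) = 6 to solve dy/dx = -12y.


General solution of y' = -12y is y = Ce^(-12x).
Apply y(0) = 6: C = 6.
Particular solution: y = 6e^(-12x).


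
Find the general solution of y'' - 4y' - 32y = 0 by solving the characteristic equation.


Characteristic equation: r² - 4r - 32 = 0.
Factor: (r + 4)(r - 8) = 0 ⇒ r = -4, 8 (distinct real).
General solution: y = C₁e^(-4x) + C₂e^(8x).


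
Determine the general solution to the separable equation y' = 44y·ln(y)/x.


Separate: dy/[y ln(y)] = 44 dx/x.
Substitute u = ln(y): du/u = 44 dx/x.
Integrate: ln|ln(y)| = 44ln|x| + C₀, hence ln(y) = C·x^44.


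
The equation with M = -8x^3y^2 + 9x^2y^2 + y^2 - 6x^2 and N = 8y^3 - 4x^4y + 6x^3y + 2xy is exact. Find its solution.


Check exactness: ∂M/∂y = -16x^3y + 18x^2y + 2y and ∂N/∂x = -16x^3y + 18x^2y + 2y; equal, so the equation is exact.
Integrate M with respect to x (treating y as constant): ∫M dx = -2x^4y^2 + 3x^3y^2 + xy^2 - 2x^3 + h(y).
Differentiate w.r.t. y and set equal to N: the x-dependent terms already match, leaving h'(y) = 8y^3. Integrate: h(y) = 2y^4.
So F(x,y) = 2y^4 - 2x^4y^2 + 3x^3y^2 + xy^2 - 2x^3.
General solution: 2y^4 - 2x^4y^2 + 3x^3y^2 + xy^2 - 2x^3 = C.


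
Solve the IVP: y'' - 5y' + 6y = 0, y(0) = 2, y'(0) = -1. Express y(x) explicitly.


Characteristic roots of r² - 5r + 6 = 0 are 3, 2.
General solution y = c₁ e^(3x) + c₂ e^(2x).
Apply y(0) = 2: c₁ + c₂ = 2. Apply y'(0) = -1: 3 c₁ + 2 c₂ = -1.
Solve: c₁ = -5, c₂ = 7.
Particular solution: y = -5e^(3x) + 7e^(2x).


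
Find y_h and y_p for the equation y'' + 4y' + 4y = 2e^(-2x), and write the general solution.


Characteristic polynomial (r + 2)² = 0; repeated root r = -2.
y_h = (C₁ + C₂x)e^(-2x). Forcing matches the repeated root (resonance), so try y_p = Ax² e^(-2x).
Substitute and solve for A: 2A = 2, so A = 1.
General solution: y = (C₁ + C₂x + x²)e^(-2x).


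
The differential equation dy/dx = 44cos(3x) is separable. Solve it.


g(y) = 1, so integrate directly: y = ∫ 44cos(3x) dx = (44/3)sin(3x) + C.


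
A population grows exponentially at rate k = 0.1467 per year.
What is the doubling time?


Exponential growth: P(t) = P₀ e^(0.1467t). Set P(t)/P₀ = 2: e^(0.1467t) = 2.
Solve: t = ln(2)/0.1467 ≈ 4.72 years.


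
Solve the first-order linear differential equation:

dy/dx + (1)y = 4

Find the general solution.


P(x) = 1, Q(x) = 4; integrating factor μ = e^(x).
(μ y)' = 4e^(x) ⇒ μ y = 4e^(x) + C.
Divide by μ: y = 4 + Ce^(-x).


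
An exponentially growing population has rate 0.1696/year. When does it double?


Exponential growth: P(t) = P₀ e^(0.1696t). Set P(t)/P₀ = 2: e^(0.1696t) = 2.
Solve: t = ln(2)/0.1696 ≈ 4.09 years.


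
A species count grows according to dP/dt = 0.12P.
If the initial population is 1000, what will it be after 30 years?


The ODE dP/dt = 0.12P has solution P(t) = P(0)e^(0.12t).
Substitute P(0) = 1000 and t = 30: P(30) = 1000 e^(3.60) ≈ 36598.


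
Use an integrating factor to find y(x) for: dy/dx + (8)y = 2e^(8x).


P(x) = 8 ⇒ μ = e^(8x).
(μ y)' = 2e^(16x) ⇒ μ y = (2/16)e^(16x) + C.
Divide by μ: y = (1/8)e^(8x) + Ce^(-8x).


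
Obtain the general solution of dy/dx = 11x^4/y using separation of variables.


Separate variables: y dy = 11x^4 dx.
Integrate both sides: y²/2 = (11/5)x^5 + C₀.
Multiply by 2: y² = (22/5)x^5 + C.


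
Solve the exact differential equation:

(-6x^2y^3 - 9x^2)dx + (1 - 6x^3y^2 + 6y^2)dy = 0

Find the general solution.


Check exactness: ∂M/∂y = -18x^2y^2 and ∂N/∂x = -18x^2y^2; equal, so the equation is exact.
Integrate M with respect to x (treating y as constant): ∫M dx = -2x^3y^3 - 3x^3 + h(y).
Differentiate w.r.t. y and set equal to N: the x-dependent terms already match, leaving h'(y) = 1 + 6y^2. Integrate: h(y) = y + 2y^3.
So F(x,y) = y - 2x^3y^3 - 3x^3 + 2y^3.
General solution: y - 2x^3y^3 - 3x^3 + 2y^3 = C.


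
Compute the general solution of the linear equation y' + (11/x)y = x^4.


P(x) = 11/x ⇒ μ = x^11.
(x^11 y)' = x^15 ⇒ x^11 y = x^16/(16) + C.
Solve for y: y = (1/16)x^5 + C/x^11.


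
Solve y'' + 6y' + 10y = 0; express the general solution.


Characteristic equation: r² + 6r + 10 = 0.
Discriminant is negative; roots r = -3 ± 1i (complex conjugate pair).
General solution uses e^(α x)(C₁ cos(β x) + C₂ sin(β x)): y = e^(-3x)(C₁cos(x) + C₂sin(x)).


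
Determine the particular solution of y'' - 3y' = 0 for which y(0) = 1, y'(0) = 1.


Characteristic roots of r² - 3r = 0 are 3, 0.
General solution y = c₁ e^(3x) + c₂.
Apply y(0) = 1: c₁ + c₂ = 1. Apply y'(0) = 1: 3 c₁ + 0 c₂ = 1.
Solve: c₁ = 1/3, c₂ = 2/3.
Particular solution: y = (1/3)e^(3x) + 2/3.


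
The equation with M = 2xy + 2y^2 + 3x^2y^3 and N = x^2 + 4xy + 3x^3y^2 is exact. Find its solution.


Check exactness: ∂M/∂y = 2x + 4y + 9x^2y^2 and ∂N/∂x = 2x + 4y + 9x^2y^2; equal, so the equation is exact.
Integrate M with respect to x (treating y as constant): ∫M dx = x^2y + 2xy^2 + x^3y^3 + h(y).
Differentiate w.r.t. y and set equal to N: all terms match, so h'(y) = 0 and h is a constant absorbed into C.
General solution: x^2y + 2xy^2 + x^3y^3 = C.


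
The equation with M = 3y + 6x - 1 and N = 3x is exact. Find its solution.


Check exactness: ∂M/∂y = 3 and ∂N/∂x = 3; equal, so the equation is exact.
Integrate M with respect to x (treating y as constant): ∫M dx = 3xy + 3x^2 - x + h(y).
Differentiate w.r.t. y and set equal to N: all terms match, so h'(y) = 0 and h is a constant absorbed into C.
General solution: 3xy + 3x^2 - x = C.


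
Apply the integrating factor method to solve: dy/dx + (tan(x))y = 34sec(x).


P(x) = tan(x) ⇒ μ = e^(∫tan(x)dx) = sec(x).
(sec(x) y)' = 34sec²(x) ⇒ sec(x) y = 34tan(x) + C.
Multiply by cos(x): y = 34sin(x) + C·cos(x).


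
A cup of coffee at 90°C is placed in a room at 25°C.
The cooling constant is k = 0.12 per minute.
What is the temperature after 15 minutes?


Newton's law: dT/dt = -k(T - T_a) has solution T(t) = T_a + (T₀ - T_a)e^(-kt).
Plug in T_a = 25, T₀ = 90, k = 0.12, t = 15: T(15) = 25 + (65)e^(-1.80) ≈ 35.7°C.


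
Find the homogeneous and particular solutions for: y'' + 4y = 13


Homogeneous part: r² + 4 = 0 ⇒ r = ±2i, so y_h = C₁cos(2x) + C₂sin(2x).
Try constant y_p = A; plug in: 4A = 13 ⇒ A = 13/4.
General solution: y = C₁cos(2x) + C₂sin(2x) + 13/4.


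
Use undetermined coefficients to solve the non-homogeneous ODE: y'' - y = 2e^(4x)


Characteristic roots of r² - 1 = 0 are -1, 1.
y_h = C₁e^(-x) + C₂e^(x).
Forcing exponent 4 is not a characteristic root; try y_p = Ae^(4x).
Substitute: A·(16 + (0)·4 + (-1)) = A·15 = 2, so A = 2/15.
General solution: y = C₁e^(-x) + C₂e^(x) + (2/15)e^(4x).


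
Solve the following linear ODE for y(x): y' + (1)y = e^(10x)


P(x) = 1 ⇒ μ = e^(x).
(μ y)' = e^(11x) ⇒ μ y = e^(11x)/11 + C.
Divide by μ: y = (1/11)e^(10x) + Ce^(-x).


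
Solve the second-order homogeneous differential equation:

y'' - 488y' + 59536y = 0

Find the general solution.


Characteristic equation: r² - 488r + 59536 = 0, i.e. (r - 244)² = 0.
Repeated root r = 244; include an x factor for the second linearly independent solution.
General solution: y = (C₁ + C₂x)e^(244x).


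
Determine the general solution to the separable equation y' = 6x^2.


Integrate both sides with respect to x: y = ∫ 6x^2 dx = 2x^3 + C.


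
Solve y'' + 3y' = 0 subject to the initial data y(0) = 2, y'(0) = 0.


Characteristic roots of r² + 3r = 0 are -3, 0.
General solution y = c₁ e^(-3x) + c₂.
Apply y(0) = 2: c₁ + c₂ = 2. Apply y'(0) = 0: -3 c₁ + 0 c₂ = 0.
Solve: c₁ = 0, c₂ = 2.
Particular solution: y = 0e^(-3x) + 2.


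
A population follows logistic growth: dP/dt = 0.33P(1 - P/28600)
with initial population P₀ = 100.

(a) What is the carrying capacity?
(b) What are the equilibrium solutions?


Logistic ODE dP/dt = 0.33P(1 - P/28600) has equilibria where dP/dt = 0, i.e. P = 0 or P = 28600.
The coefficient (1 - P/K) = 0 when P = K, identifying K = 28600 as the carrying capacity.
(a) K = 28600; (b) equilibria P = 0 and P = 28600.


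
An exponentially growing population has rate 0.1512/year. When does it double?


Exponential growth: P(t) = P₀ e^(0.1512t). Set P(t)/P₀ = 2: e^(0.1512t) = 2.
Solve: t = ln(2)/0.1512 ≈ 4.58 years.


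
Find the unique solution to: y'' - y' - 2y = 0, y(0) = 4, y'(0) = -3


Characteristic roots of r² - r - 2 = 0 are 2, -1.
General solution y = c₁ e^(2x) + c₂ e^(-x).
Apply y(0) = 4: c₁ + c₂ = 4. Apply y'(0) = -3: 2 c₁ - 1 c₂ = -3.
Solve: c₁ = 1/3, c₂ = 11/3.
Particular solution: y = (1/3)e^(2x) + (11/3)e^(-x).


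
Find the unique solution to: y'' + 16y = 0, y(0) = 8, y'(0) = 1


Characteristic roots of r² + 16 = 0 are ±4i, so y = C₁cos(4x) + C₂sin(4x).
Apply y(0) = 8: C₁ = 8. Differentiate and apply y'(0) = 1: 4·C₂ = 1, so C₂ = 1/4.
Particular solution: y = 8cos(4x) + (1/4)sin(4x).


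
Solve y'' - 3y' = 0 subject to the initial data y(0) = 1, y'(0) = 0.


Characteristic roots of r² - 3r = 0 are 3, 0.
General solution y = c₁ e^(3x) + c₂.
Apply y(0) = 1: c₁ + c₂ = 1. Apply y'(0) = 0: 3 c₁ + 0 c₂ = 0.
Solve: c₁ = 0, c₂ = 1.
Particular solution: y = 0e^(3x) + 1.


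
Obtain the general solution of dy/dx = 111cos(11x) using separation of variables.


g(y) = 1, so integrate directly: y = ∫ 111cos(11x) dx = (111/11)sin(11x) + C.


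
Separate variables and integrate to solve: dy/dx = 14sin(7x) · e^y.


Separate: e^(-y) dy = 14sin(7x) dx.
Integrate: -e^(-y) = -2cos(7x) + C₀.
Rearrange: e^(-y) = 2cos(7x) + C.


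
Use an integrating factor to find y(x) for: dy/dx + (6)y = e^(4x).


P(x) = 6 ⇒ μ = e^(6x).
(μ y)' = e^(10x) ⇒ μ y = e^(10x)/10 + C.
Divide by μ: y = (1/10)e^(4x) + Ce^(-6x).


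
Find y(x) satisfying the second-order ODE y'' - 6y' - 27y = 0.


Characteristic equation: r² - 6r - 27 = 0.
Factor: (r - 9)(r + 3) = 0 ⇒ r = 9, -3 (distinct real).
General solution: y = C₁e^(9x) + C₂e^(-3x).


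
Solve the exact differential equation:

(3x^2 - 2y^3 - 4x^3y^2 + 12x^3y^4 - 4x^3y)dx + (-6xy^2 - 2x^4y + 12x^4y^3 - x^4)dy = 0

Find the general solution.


Check exactness: ∂M/∂y = -6y^2 - 8x^3y + 48x^3y^3 - 4x^3 and ∂N/∂x = -6y^2 - 8x^3y + 48x^3y^3 - 4x^3; equal, so the equation is exact.
Integrate M with respect to x (treating y as constant): ∫M dx = x^3 - 2xy^3 - x^4y^2 + 3x^4y^4 - x^4y + h(y).
Differentiate w.r.t. y and set equal to N: all terms match, so h'(y) = 0 and h is a constant absorbed into C.
General solution: x^3 - 2xy^3 - x^4y^2 + 3x^4y^4 - x^4y = C.


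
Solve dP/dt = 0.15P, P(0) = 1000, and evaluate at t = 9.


The ODE dP/dt = 0.15P has solution P(t) = P(0)e^(0.15t).
Substitute P(0) = 1000 and t = 9: P(9) = 1000 e^(1.35) ≈ 3857.


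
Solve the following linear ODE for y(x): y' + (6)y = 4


P(x) = 6, Q(x) = 4; integrating factor μ = e^(6x).
(μ y)' = 4e^(6x) ⇒ μ y = (2/3)e^(6x) + C.
Divide by μ: y = 2/3 + Ce^(-6x).


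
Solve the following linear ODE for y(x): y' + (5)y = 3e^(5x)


P(x) = 5 ⇒ μ = e^(5x).
(μ y)' = 3e^(10x) ⇒ μ y = (3/10)e^(10x) + C.
Divide by μ: y = (3/10)e^(5x) + Ce^(-5x).


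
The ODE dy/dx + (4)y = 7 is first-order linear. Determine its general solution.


P(x) = 4, Q(x) = 7; integrating factor μ = e^(4x).
(μ y)' = 7e^(4x) ⇒ μ y = (7/4)e^(4x) + C.
Divide by μ: y = 7/4 + Ce^(-4x).


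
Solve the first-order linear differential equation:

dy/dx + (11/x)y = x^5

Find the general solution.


P(x) = 11/x ⇒ μ = x^11.
(x^11 y)' = x^16 ⇒ x^11 y = x^17/(17) + C.
Solve for y: y = (1/17)x^6 + C/x^11.


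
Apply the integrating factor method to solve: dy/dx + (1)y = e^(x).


P(x) = 1 ⇒ μ = e^(x).
(μ y)' = e^(2x) ⇒ μ y = (1/2)e^(2x) + C.
Divide by μ: y = (1/2)e^(x) + Ce^(-x).


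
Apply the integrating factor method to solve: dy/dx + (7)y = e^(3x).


P(x) = 7 ⇒ μ = e^(7x).
(μ y)' = e^(10x) ⇒ μ y = e^(10x)/10 + C.
Divide by μ: y = (1/10)e^(3x) + Ce^(-7x).


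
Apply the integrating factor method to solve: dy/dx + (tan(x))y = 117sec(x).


P(x) = tan(x) ⇒ μ = e^(∫tan(x)dx) = sec(x).
(sec(x) y)' = 117sec²(x) ⇒ sec(x) y = 117tan(x) + C.
Multiply by cos(x): y = 117sin(x) + C·cos(x).


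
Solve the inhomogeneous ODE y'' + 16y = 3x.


Homogeneous: r² + 16 = 0 ⇒ r = ±4i, y_h = C₁cos(4x) + C₂sin(4x).
Polynomial forcing; try y_p = Ax + B. Then y_p'' + 16 y_p = 16(Ax + B) = 3x, so B = 0 and A = 3/16.
General solution: y = C₁cos(4x) + C₂sin(4x) + (3/16)x.


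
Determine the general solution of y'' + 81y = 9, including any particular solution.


Homogeneous part: r² + 81 = 0 ⇒ r = ±9i, so y_h = C₁cos(9x) + C₂sin(9x).
Try constant y_p = A; plug in: 81A = 9 ⇒ A = 1/9.
General solution: y = C₁cos(9x) + C₂sin(9x) + 1/9.


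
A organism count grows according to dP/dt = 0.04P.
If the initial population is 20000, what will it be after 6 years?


The ODE dP/dt = 0.04P has solution P(t) = P(0)e^(0.04t).
Substitute P(0) = 20000 and t = 6: P(6) = 20000 e^(0.24) ≈ 25425.


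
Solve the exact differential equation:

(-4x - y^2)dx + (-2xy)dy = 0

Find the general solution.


Check exactness: ∂M/∂y = -2y and ∂N/∂x = -2y; equal, so the equation is exact.
Integrate M with respect to x (treating y as constant): ∫M dx = -2x^2 - xy^2 + h(y).
Differentiate w.r.t. y and set equal to N: all terms match, so h'(y) = 0 and h is a constant absorbed into C.
General solution: -2x^2 - xy^2 = C.


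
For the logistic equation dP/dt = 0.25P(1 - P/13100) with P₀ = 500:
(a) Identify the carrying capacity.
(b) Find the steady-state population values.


Logistic ODE dP/dt = 0.25P(1 - P/13100) has equilibria where dP/dt = 0, i.e. P = 0 or P = 13100.
The coefficient (1 - P/K) = 0 when P = K, identifying K = 13100 as the carrying capacity.
(a) K = 13100; (b) equilibria P = 0 and P = 13100.
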